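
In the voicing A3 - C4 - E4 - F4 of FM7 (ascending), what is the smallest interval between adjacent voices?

minor second

Adjacent intervals: A3→C4 = minor third; C4→E4 = major third; E4→F4 = minor second.
The smallest is E4 to F4, a minor second (1 semitone).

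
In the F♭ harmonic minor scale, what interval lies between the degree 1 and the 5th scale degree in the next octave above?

Spelling the F♭ harmonic minor scale: F♭ G♭ A𝄫 B𝄫 C♭ D𝄫 E♭.
Degree 1 = F♭; scale degree 5 (up an octave) = C♭.
F♭ up to C♭ spans 12 letter names and 19 semitones — a perfect twelfth.

perfect twelfth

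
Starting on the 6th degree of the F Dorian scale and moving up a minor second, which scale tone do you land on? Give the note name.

The scale is F G A♭ B♭ C D E♭.
The 6th degree is D; a minor second above that is E♭ — scale degree 7.

Eb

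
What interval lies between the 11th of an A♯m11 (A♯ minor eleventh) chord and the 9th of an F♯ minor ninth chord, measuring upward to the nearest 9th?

The 11th of A♯m11 (A♯ minor eleventh) is D♯; the 9th of F♯ minor ninth is G♯.
Counting 4 letters and 5 half steps from D♯ gives a perfect fourth.

perfect 4th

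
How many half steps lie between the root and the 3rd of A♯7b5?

The chord tones of A♯7b5 are A♯–C𝄪–E–G♯.
A♯ to C𝄪 is a major third: 4 semitones.

4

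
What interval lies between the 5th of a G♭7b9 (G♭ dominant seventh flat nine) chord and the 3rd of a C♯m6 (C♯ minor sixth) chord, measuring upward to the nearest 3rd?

G♭7b9 (G♭ dominant seventh flat nine) has D♭ as its 5th, and C♯m6 (C♯ minor sixth) has E as its 3rd.
From D♭ to E: 3 semitones over a second = augmented.

augmented second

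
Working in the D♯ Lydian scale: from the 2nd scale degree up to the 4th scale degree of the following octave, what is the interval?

M10

D♯ lydian: D♯ E♯ F𝄪 G𝄪 A♯ B♯ C𝄪.
2nd scale degree = E♯; 4th degree (up an octave) = G𝄪.
From E♯ to G𝄪 is 16 semitones, exactly the major tenth.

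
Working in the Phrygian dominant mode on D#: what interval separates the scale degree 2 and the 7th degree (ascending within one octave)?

D# phrygian dominant: D# E F## G# A# B C#.
That puts E below C#.
E up to C# spans 6 letter names and 9 semitones — a major sixth.

major 6th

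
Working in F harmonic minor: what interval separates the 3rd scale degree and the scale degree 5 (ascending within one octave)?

M3

F harmonic minor: F G A♭ B♭ C D♭ E.
3rd scale degree = A♭; degree 5 = C.
From A♭ to C is 4 semitones, exactly the major third.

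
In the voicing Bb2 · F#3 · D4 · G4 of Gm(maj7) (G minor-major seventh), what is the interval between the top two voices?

Those voices are D4 and G4.
From D to G is 5 semitones, exactly the perfect fourth.

P4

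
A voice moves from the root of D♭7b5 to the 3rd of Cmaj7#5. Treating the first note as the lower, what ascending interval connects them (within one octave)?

augmented 2nd

D♭7b5 has D♭ as its root, and Cmaj7#5 has E as its 3rd.
D♭ up to E is 3 semitones, a half step wider than a major second, so the interval is augmented.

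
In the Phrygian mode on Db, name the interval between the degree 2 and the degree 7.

The scale runs Db Ebb Fb Gb Ab Bbb Cb.
Degree 2 = Ebb; 7th scale degree = Cb.
Ebb up to Cb spans 6 letter names and 9 semitones — a major sixth.

major sixth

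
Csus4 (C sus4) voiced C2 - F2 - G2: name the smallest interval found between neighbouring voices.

major second

Adjacent intervals: C2→F2 = perfect fourth; F2→G2 = major second.
The smallest is F2 to G2, a major second (2 semitones).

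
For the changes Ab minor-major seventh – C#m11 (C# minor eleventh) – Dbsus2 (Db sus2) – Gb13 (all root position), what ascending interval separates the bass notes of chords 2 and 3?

The roots are C# and Db.
2 letter names make it a second; at 0 semitones (a whole step narrower than major) the quality is diminished.

diminished second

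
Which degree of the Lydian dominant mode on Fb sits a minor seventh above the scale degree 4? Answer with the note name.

The scale is Fb Gb Ab Bb Cb Db Ebb.
The scale degree 4 is Bb; a minor seventh above that is Ab — scale degree 3.

Ab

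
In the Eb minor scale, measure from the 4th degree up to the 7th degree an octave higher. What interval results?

P11

Eb natural minor: Eb F Gb Ab Bb Cb Db.
4th degree = Ab; 7th scale degree (up an octave) = Db.
Counting 11 letters and 17 half steps from Ab gives a perfect eleventh.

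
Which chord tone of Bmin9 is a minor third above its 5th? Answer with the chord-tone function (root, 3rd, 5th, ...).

Spelling the chord: B-D-F#-A-C#.
The 5th is F#. A minor third above F# is A.
A is the chord's 7th.

7th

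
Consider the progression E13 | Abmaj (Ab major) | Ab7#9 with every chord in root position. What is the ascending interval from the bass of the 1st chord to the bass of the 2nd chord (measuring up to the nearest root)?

The roots are E and Ab.
E up to Ab is 4 semitones, a half step narrower than a perfect fourth, so the interval is diminished.

diminished fourth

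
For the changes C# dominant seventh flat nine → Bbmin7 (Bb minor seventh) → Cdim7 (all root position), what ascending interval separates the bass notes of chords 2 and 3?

major second

The roots are Bb and C.
Counting 2 letters and 2 half steps from Bb gives a major second.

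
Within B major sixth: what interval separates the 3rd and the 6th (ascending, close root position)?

The chord tones of B6 are B D# F# G#.
3rd = D#; 6th = G#.
Counting 4 letters and 5 half steps from D# gives a perfect fourth.

perfect fourth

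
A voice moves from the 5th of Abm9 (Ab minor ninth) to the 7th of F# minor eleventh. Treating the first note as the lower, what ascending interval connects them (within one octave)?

The 5th of Abm9 (Ab minor ninth) is Eb; the 7th of F# minor eleventh is E.
1 letter names make it a unison; at 1 semitone (a half step wider than perfect) the quality is augmented.

augmented unison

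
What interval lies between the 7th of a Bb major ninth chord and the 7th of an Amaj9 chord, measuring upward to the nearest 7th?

Bb major ninth has A as its 7th, and Amaj9 has G# as its 7th.
From A to G# is 11 semitones, exactly the major seventh.

major 7th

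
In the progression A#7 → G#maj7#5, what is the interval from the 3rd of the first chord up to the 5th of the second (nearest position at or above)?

A#7 has C## as its 3rd, and G#maj7#5 has D## as its 5th.
Counting 2 letters and 2 half steps from C## gives a major second.

M2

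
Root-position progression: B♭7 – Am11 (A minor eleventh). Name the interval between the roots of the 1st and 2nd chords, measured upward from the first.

The roots are B♭ and A.
Counting 7 letters and 11 half steps from B♭ gives a major seventh.

major seventh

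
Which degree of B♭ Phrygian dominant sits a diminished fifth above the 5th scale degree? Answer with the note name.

Cb

The scale is B♭ C♭ D E♭ F G♭ A♭.
The 5th scale degree is F; a diminished fifth above that is C♭ — scale degree 2.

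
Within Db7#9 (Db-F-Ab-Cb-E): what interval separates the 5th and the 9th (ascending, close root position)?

augmented fifth

So we need the interval from Ab up to E.
From Ab to E: 8 semitones over a fifth = augmented.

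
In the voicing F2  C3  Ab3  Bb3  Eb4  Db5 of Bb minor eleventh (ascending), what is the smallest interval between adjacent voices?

Adjacent intervals: F2→C3 = perfect fifth; C3→Ab3 = minor sixth; Ab3→Bb3 = major second; Bb3→Eb4 = perfect fourth; Eb4→Db5 = minor seventh.
The smallest is Ab3 to Bb3, a major second (2 semitones).

M2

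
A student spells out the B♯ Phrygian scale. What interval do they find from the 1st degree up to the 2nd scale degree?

minor 2nd

B♯ phrygian: B♯ C♯ D♯ E♯ F𝄪 G♯ A♯.
1st degree = B♯; 2nd degree = C♯.
From B♯ to C♯: 1 semitone over a second = minor.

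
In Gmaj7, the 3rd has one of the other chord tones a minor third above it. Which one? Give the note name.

D

Gmaj7 (G major seventh): G B D F#.
The 3rd is B. A minor third above B is D.
D is the chord's 5th.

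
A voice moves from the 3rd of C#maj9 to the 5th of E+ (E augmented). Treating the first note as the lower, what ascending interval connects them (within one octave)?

perfect fifth

The 3rd of C#maj9 is E#; the 5th of E+ (E augmented) is B#.
From E# to B# is 7 semitones, exactly the perfect fifth.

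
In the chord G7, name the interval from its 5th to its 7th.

G7 is spelled G–B–D–F.
That puts D below F.
D up to F is 3 semitones, a half step narrower than a major third, so the interval is minor.

minor third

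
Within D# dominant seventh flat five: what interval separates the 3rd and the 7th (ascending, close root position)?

Spelling the chord: D# F## A C#.
So we need the interval from F## up to C#.
5 letter names make it a fifth; at 6 semitones (a half step narrower than perfect) the quality is diminished.
That tritone between 3rd and 7th is what gives the dominant seventh its pull toward resolution.

diminished 5th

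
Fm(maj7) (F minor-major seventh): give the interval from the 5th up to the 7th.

major third

The chord tones of Fm(maj7) (F minor-major seventh) are F, Ab, C, E.
The 5th is C and the 7th is E.
C up to E spans 3 letter names and 4 semitones — a major third.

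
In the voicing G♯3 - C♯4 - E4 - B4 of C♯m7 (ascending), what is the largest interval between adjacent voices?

Adjacent intervals: G♯3→C♯4 = perfect fourth; C♯4→E4 = minor third; E4→B4 = perfect fifth.
The largest is E4 to B4, a perfect fifth (7 semitones).

perfect fifth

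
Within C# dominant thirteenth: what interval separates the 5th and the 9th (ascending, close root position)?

P5

Spelling the chord: C#-E#-G#-B-D#-A#.
The 5th is G# and the 9th is D#.
Counting 5 letters and 7 half steps from G# gives a perfect fifth.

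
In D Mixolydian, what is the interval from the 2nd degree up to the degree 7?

Spelling D Mixolydian: D E F# G A B C.
So we need the interval from E up to C.
E up to C is 8 semitones, a half step narrower than a major sixth, so the interval is minor.

minor sixth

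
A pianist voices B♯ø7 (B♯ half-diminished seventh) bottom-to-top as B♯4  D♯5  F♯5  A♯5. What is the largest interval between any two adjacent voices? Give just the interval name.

Adjacent intervals: B♯4→D♯5 = minor third; D♯5→F♯5 = minor third; F♯5→A♯5 = major third.
The largest is F♯5 to A♯5, a major third (4 semitones).

major third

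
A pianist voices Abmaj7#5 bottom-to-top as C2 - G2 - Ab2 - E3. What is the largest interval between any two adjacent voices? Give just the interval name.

augmented fifth

Adjacent intervals: C2→G2 = perfect fifth; G2→Ab2 = minor second; Ab2→E3 = augmented fifth.
The largest is Ab2 to E3, an augmented fifth (8 semitones).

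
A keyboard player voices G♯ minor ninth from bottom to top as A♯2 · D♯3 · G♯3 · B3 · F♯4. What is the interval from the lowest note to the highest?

The outer voices are A♯2 and F♯4.
A♯ up to F♯ is 20 semitones, a half step narrower than a major thirteenth, so the interval is minor.

minor 13th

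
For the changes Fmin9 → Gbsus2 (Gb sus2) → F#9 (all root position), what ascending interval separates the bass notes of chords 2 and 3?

augmented seventh

The roots are Gb and F#.
7 letter names make it a seventh; at 12 semitones (a half step wider than major) the quality is augmented.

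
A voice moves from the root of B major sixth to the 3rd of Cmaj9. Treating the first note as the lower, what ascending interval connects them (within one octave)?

B major sixth has B as its root, and Cmaj9 has E as its 3rd.
Counting 4 letters and 5 half steps from B gives a perfect fourth.

perfect 4th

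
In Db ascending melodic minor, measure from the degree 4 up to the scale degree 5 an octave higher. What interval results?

major 9th

Spelling Db ascending melodic minor: Db Eb Fb Gb Ab Bb C.
The degree 4 is Gb and the 5th scale degree (up an octave) is Ab.
From Gb to Ab is 14 semitones, exactly the major ninth.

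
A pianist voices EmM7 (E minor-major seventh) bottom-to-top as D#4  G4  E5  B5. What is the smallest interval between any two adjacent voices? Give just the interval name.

Adjacent intervals: D#4→G4 = diminished fourth; G4→E5 = major sixth; E5→B5 = perfect fifth.
The smallest is D#4 to G4, a diminished fourth (4 semitones).

d4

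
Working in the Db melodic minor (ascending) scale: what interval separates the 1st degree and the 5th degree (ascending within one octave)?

perfect fifth

Spelling the Db melodic minor (ascending) scale: Db Eb Fb Gb Ab Bb C.
That puts Db below Ab.
Counting 5 letters and 7 half steps from Db gives a perfect fifth.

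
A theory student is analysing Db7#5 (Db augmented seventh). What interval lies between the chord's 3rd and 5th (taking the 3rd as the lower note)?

Db augmented seventh: Db, F, A, Cb.
That puts F below A.
Counting 3 letters and 4 half steps from F gives a major third.

major 3rd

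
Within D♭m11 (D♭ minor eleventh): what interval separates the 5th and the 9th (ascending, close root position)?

perfect fifth

D♭m11 (D♭ minor eleventh): D♭–F♭–A♭–C♭–E♭–G♭.
The 5th is A♭ and the 9th is E♭.
Counting 5 letters and 7 half steps from A♭ gives a perfect fifth.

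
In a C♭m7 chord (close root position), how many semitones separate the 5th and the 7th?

3

The chord tones of C♭m7 (C♭ minor seventh) are C♭-E𝄫-G♭-B𝄫.
G♭ to B𝄫 is a minor third: 3 semitones.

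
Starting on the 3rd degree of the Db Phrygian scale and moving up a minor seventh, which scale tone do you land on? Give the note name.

The scale is Db Ebb Fb Gb Ab Bbb Cb.
The 3rd degree is Fb; a minor seventh above that is Ebb — scale degree 2.

Ebb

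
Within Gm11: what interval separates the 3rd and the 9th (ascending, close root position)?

The chord tones of G minor eleventh are G B♭ D F A C.
That puts B♭ below A.
From B♭ to A is 11 semitones, exactly the major seventh.

major seventh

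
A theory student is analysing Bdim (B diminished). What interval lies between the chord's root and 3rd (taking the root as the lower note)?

minor 3rd

Bdim is spelled B D F.
That puts B below D.
B up to D is 3 semitones, a half step narrower than a major third, so the interval is minor.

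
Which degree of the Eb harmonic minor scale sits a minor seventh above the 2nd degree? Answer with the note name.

Eb

The scale is Eb F Gb Ab Bb Cb D.
The 2nd degree is F; a minor seventh above that is Eb — scale degree 1.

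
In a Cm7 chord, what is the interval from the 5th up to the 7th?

minor 3rd

C minor seventh is spelled C-E♭-G-B♭.
5th = G; 7th = B♭.
3 letter names make it a third; at 3 semitones (a half step narrower than major) the quality is minor.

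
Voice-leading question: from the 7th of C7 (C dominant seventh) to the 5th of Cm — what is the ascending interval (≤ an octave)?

C7 (C dominant seventh) has Bb as its 7th, and Cm has G as its 5th.
Bb up to G spans 6 letter names and 9 semitones — a major sixth.

major sixth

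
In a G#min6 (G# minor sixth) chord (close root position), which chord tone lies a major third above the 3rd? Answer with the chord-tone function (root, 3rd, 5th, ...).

5th

G#m6 (G# minor sixth) is spelled G# B D# E#.
The 3rd is B. A major third above B is D#.
D# is the chord's 5th.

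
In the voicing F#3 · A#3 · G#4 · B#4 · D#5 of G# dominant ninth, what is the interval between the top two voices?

minor third

Those voices are B#4 and D#5.
B# up to D# is 3 semitones, a half step narrower than a major third, so the interval is minor.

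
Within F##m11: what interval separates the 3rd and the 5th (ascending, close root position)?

M3

F##m11 is spelled F## A# C## E# G## B#.
So we need the interval from A# up to C##.
A# up to C## spans 3 letter names and 4 semitones — a major third.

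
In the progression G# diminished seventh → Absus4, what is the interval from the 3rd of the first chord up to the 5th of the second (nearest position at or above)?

G# diminished seventh has B as its 3rd, and Absus4 has Eb as its 5th.
From B to Eb: 4 semitones over a fourth = diminished.

d4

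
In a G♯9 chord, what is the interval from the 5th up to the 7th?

minor third

Spelling the chord: G♯-B♯-D♯-F♯-A♯.
That puts D♯ below F♯.
3 letter names make it a third; at 3 semitones (a half step narrower than major) the quality is minor.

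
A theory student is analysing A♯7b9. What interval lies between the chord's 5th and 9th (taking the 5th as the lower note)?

Spelling the chord: A♯-C𝄪-E♯-G♯-B.
So we need the interval from E♯ up to B.
E♯ up to B is 6 semitones, a half step narrower than a perfect fifth, so the interval is diminished.

diminished fifth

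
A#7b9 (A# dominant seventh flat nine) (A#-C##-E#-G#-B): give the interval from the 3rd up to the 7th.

3rd = C##; 7th = G#.
5 letter names make it a fifth; at 6 semitones (a half step narrower than perfect) the quality is diminished.

diminished fifth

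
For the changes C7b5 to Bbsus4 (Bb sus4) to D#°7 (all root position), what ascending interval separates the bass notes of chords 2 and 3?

augmented third

The roots are Bb and D#.
3 letter names make it a third; at 5 semitones (a half step wider than major) the quality is augmented.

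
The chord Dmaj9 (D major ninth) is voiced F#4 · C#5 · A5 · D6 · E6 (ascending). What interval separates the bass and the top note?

minor fourteenth

The outer voices are F#4 and E6.
14 letter names make it a fourteenth; at 22 semitones (a half step narrower than major) the quality is minor.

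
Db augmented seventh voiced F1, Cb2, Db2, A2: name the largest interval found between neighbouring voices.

Adjacent intervals: F1→Cb2 = diminished fifth; Cb2→Db2 = major second; Db2→A2 = augmented fifth.
The largest is Db2 to A2, an augmented fifth (8 semitones).

A5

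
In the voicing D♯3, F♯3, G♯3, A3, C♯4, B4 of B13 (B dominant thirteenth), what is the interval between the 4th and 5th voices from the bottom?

Those voices are A3 and C♯4.
A up to C♯ spans 3 letter names and 4 semitones — a major third.

major third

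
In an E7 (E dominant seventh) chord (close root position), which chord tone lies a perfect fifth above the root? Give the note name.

Spelling the chord: E, G#, B, D.
The root is E. A perfect fifth above E is B.
B is the chord's 5th.

B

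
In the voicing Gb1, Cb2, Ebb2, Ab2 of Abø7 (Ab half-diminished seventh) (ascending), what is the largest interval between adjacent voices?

Adjacent intervals: Gb1→Cb2 = perfect fourth; Cb2→Ebb2 = minor third; Ebb2→Ab2 = augmented fourth.
The largest is Ebb2 to Ab2, an augmented fourth (6 semitones).

augmented fourth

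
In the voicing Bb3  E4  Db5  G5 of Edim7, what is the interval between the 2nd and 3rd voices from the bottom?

Those voices are E4 and Db5.
E up to Db is 9 semitones, a whole step narrower than a major seventh, so the interval is diminished.

diminished seventh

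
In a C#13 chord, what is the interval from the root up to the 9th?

M9

The chord tones of C#13 (C# dominant thirteenth) are C# E# G# B D# A#.
So we need the interval from C# up to D#.
C# up to D# spans 9 letter names and 14 semitones — a major ninth.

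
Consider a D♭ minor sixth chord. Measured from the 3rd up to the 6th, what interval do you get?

D♭ minor sixth: D♭–F♭–A♭–B♭.
The 3rd is F♭ and the 6th is B♭.
From F♭ to B♭: 6 semitones over a fourth = augmented.

augmented fourth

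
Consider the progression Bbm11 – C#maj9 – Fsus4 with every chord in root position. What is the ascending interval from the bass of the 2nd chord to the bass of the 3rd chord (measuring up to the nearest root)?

d4

The roots are C# and F.
C# up to F is 4 semitones, a half step narrower than a perfect fourth, so the interval is diminished.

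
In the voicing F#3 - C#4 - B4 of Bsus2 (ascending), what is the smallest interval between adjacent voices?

Adjacent intervals: F#3→C#4 = perfect fifth; C#4→B4 = minor seventh.
The smallest is F#3 to C#4, a perfect fifth (7 semitones).

P5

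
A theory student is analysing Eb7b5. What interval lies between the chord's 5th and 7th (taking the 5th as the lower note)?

major 3rd

Spelling the chord: Eb, G, Bbb, Db.
So we need the interval from Bbb up to Db.
Counting 3 letters and 4 half steps from Bbb gives a major third.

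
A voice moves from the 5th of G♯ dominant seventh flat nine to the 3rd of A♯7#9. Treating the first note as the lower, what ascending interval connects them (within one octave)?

G♯ dominant seventh flat nine has D♯ as its 5th, and A♯7#9 has C𝄪 as its 3rd.
Counting 7 letters and 11 half steps from D♯ gives a major seventh.

major seventh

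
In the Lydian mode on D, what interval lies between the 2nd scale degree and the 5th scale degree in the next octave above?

perfect eleventh

The scale runs D E F♯ G♯ A B C♯.
The 2nd scale degree is E and the 5th scale degree (up an octave) is A.
From E to A is 17 semitones, exactly the perfect eleventh.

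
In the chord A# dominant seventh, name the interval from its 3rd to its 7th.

diminished fifth

Spelling the chord: A#–C##–E#–G#.
So we need the interval from C## up to G#.
5 letter names make it a fifth; at 6 semitones (a half step narrower than perfect) the quality is diminished.
That tritone between 3rd and 7th is what gives the dominant seventh its pull toward resolution.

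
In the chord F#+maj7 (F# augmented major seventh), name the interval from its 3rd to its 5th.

M3

Spelling the chord: F#–A#–C##–E#.
The 3rd is A# and the 5th is C##.
From A# to C## is 4 semitones, exactly the major third.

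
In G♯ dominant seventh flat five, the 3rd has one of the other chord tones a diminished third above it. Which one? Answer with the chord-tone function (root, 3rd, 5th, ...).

The chord tones of G♯ dominant seventh flat five are G♯ B♯ D F♯.
The 3rd is B♯. A diminished third above B♯ is D.
D is the chord's 5th.

5th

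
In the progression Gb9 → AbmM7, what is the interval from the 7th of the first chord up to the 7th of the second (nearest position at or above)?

A2

Gb9 has Fb as its 7th, and AbmM7 has G as its 7th.
2 letter names make it a second; at 3 semitones (a half step wider than major) the quality is augmented.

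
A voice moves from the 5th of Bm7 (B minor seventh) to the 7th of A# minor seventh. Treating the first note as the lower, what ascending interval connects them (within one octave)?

Bm7 (B minor seventh) has F# as its 5th, and A# minor seventh has G# as its 7th.
Counting 2 letters and 2 half steps from F# gives a major second.

M2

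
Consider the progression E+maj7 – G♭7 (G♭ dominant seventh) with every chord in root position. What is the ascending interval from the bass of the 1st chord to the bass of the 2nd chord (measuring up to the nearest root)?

The roots are E and G♭.
3 letter names make it a third; at 2 semitones (a whole step narrower than major) the quality is diminished.

diminished third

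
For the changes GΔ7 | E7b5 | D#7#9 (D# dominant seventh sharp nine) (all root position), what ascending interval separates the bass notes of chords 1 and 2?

major sixth

The roots are G and E.
From G to E is 9 semitones, exactly the major sixth.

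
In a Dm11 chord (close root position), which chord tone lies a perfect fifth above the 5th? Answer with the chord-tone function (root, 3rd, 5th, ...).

Dm11 (D minor eleventh): D–F–A–C–E–G.
The 5th is A. A perfect fifth above A is E.
E is the chord's 9th.

9th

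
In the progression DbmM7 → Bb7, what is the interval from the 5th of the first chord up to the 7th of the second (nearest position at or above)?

perfect unison

The 5th of DbmM7 is Ab; the 7th of Bb7 is Ab.
Ab up to Ab spans 1 letter names and 0 semitones — a perfect unison.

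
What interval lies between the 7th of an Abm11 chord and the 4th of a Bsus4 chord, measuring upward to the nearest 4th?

The 7th of Abm11 is Gb; the 4th of Bsus4 is E.
6 letter names make it a sixth; at 10 semitones (a half step wider than major) the quality is augmented.

augmented sixth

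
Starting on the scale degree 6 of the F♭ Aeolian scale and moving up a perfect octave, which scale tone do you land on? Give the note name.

The scale is F♭ G♭ A𝄫 B𝄫 C♭ D𝄫 E𝄫.
The scale degree 6 is D𝄫; a perfect octave above that is D𝄫 — scale degree 6.

Dbb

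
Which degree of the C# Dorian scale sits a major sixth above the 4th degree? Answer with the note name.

The scale is C# D# E F# G# A# B.
The 4th degree is F#; a major sixth above that is D# — scale degree 2.

D#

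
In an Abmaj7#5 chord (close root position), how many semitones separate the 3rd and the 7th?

7

Ab+maj7 (Ab augmented major seventh): Ab C E G.
C to G is a perfect fifth: 7 semitones.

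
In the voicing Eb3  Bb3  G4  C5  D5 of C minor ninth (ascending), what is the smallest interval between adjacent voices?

major second

Adjacent intervals: Eb3→Bb3 = perfect fifth; Bb3→G4 = major sixth; G4→C5 = perfect fourth; C5→D5 = major second.
The smallest is C5 to D5, a major second (2 semitones).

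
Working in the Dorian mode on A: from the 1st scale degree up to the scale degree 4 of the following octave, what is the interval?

perfect eleventh

Spelling the Dorian mode on A: A B C D E F♯ G.
That puts A below D.
Counting 11 letters and 17 half steps from A gives a perfect eleventh.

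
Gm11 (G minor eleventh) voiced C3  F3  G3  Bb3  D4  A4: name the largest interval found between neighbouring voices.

Adjacent intervals: C3→F3 = perfect fourth; F3→G3 = major second; G3→Bb3 = minor third; Bb3→D4 = major third; D4→A4 = perfect fifth.
The largest is D4 to A4, a perfect fifth (7 semitones).

perfect 5th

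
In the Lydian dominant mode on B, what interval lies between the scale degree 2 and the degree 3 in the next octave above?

B lydian dominant: B C# D# E# F# G# A.
Scale degree 2 = C#; 3rd scale degree (up an octave) = D#.
C# up to D# spans 9 letter names and 14 semitones — a major ninth.

major ninth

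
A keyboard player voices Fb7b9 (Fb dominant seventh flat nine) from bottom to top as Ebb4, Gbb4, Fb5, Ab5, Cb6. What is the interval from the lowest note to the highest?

The outer voices are Ebb4 and Cb6.
Ebb up to Cb spans 13 letter names and 21 semitones — a major thirteenth.

major thirteenth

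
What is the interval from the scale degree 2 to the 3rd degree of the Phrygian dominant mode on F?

augmented second

Spelling the Phrygian dominant mode on F: F Gb A Bb C Db Eb.
So we need the interval from Gb up to A.
Gb up to A is 3 semitones, a half step wider than a major second, so the interval is augmented.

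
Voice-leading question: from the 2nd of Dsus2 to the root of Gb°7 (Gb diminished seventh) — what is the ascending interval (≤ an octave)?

diminished 3rd

The 2nd of Dsus2 is E; the root of Gb°7 (Gb diminished seventh) is Gb.
From E to Gb: 2 semitones over a third = diminished.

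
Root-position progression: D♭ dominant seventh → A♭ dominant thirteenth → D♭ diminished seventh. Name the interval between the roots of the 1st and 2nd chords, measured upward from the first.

perfect fifth

The roots are D♭ and A♭.
From D♭ to A♭ is 7 semitones, exactly the perfect fifth.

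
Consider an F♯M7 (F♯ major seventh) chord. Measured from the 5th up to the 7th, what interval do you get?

M3

The chord tones of F♯ major seventh are F♯-A♯-C♯-E♯.
So we need the interval from C♯ up to E♯.
C♯ up to E♯ spans 3 letter names and 4 semitones — a major third.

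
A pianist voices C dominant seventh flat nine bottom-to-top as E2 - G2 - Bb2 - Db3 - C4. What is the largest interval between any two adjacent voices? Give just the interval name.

major 7th

Adjacent intervals: E2→G2 = minor third; G2→Bb2 = minor third; Bb2→Db3 = minor third; Db3→C4 = major seventh.
The largest is Db3 to C4, a major seventh (11 semitones).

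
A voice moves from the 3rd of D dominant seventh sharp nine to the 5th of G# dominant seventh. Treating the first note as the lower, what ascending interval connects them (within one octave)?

major sixth

D dominant seventh sharp nine has F# as its 3rd, and G# dominant seventh has D# as its 5th.
Counting 6 letters and 9 half steps from F# gives a major sixth.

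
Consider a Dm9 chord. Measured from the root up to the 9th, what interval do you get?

major ninth

D minor ninth: D, F, A, C, E.
The root is D and the 9th is E.
D up to E spans 9 letter names and 14 semitones — a major ninth.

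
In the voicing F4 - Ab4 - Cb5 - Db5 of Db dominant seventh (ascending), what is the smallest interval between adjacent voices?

Adjacent intervals: F4→Ab4 = minor third; Ab4→Cb5 = minor third; Cb5→Db5 = major second.
The smallest is Cb5 to Db5, a major second (2 semitones).

major second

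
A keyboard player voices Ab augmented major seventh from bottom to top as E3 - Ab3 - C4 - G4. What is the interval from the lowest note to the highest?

m10

The outer voices are E3 and G4.
10 letter names make it a tenth; at 15 semitones (a half step narrower than major) the quality is minor.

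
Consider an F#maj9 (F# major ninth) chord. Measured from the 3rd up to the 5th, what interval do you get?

minor third

The chord tones of F#maj9 are F#–A#–C#–E#–G#.
3rd = A#; 5th = C#.
3 letter names make it a third; at 3 semitones (a half step narrower than major) the quality is minor.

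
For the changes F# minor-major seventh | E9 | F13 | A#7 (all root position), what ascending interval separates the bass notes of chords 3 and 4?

augmented third

The roots are F and A#.
F up to A# is 5 semitones, a half step wider than a major third, so the interval is augmented.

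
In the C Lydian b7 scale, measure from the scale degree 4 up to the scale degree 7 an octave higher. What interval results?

The scale runs C D E F# G A Bb.
Scale degree 4 = F#; degree 7 (up an octave) = Bb.
From F# to Bb: 16 semitones over an eleventh = diminished.

diminished 11th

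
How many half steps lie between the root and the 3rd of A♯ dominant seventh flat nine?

A♯7b9 (A♯ dominant seventh flat nine) is spelled A♯ C𝄪 E♯ G♯ B.
A♯ to C𝄪 is a major third: 4 semitones.

4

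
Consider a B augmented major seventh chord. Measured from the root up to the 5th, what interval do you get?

augmented fifth

B+maj7: B, D#, F##, A#.
That puts B below F##.
B up to F## is 8 semitones, a half step wider than a perfect fifth, so the interval is augmented.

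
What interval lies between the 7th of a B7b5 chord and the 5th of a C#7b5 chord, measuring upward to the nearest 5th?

minor seventh

The 7th of B7b5 is A; the 5th of C#7b5 is G.
7 letter names make it a seventh; at 10 semitones (a half step narrower than major) the quality is minor.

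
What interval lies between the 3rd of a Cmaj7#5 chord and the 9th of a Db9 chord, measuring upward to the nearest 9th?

diminished 8th

Cmaj7#5 has E as its 3rd, and Db9 has Eb as its 9th.
E up to Eb is 11 semitones, a half step narrower than a perfect octave, so the interval is diminished.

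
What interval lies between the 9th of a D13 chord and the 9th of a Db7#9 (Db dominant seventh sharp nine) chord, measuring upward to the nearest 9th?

perfect 1st

D13 has E as its 9th, and Db7#9 (Db dominant seventh sharp nine) has E as its 9th.
From E to E is 0 semitones, exactly the perfect unison.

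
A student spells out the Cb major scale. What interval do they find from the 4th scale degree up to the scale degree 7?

A4

Cb major: Cb Db Eb Fb Gb Ab Bb.
4th scale degree = Fb; 7th scale degree = Bb.
From Fb to Bb: 6 semitones over a fourth = augmented.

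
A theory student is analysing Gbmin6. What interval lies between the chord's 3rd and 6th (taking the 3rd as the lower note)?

The chord tones of Gbm6 are Gb–Bbb–Db–Eb.
The 3rd is Bbb and the 6th is Eb.
4 letter names make it a fourth; at 6 semitones (a half step wider than perfect) the quality is augmented.

augmented fourth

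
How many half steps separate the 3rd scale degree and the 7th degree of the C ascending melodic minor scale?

8

The scale is C D E♭ F G A B.
E♭ up to B is an augmented fifth — 8 semitones.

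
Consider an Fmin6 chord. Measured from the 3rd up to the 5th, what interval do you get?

major third

The chord tones of Fmin6 are F A♭ C D.
That puts A♭ below C.
From A♭ to C is 4 semitones, exactly the major third.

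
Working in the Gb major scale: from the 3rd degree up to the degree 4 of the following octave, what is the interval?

minor 9th

The scale runs Gb Ab Bb Cb Db Eb F.
3rd degree = Bb; 4th degree (up an octave) = Cb.
From Bb to Cb: 13 semitones over a ninth = minor.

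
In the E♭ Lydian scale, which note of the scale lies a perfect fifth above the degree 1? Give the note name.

Bb

The scale is E♭ F G A B♭ C D.
The degree 1 is E♭; a perfect fifth above that is B♭ — scale degree 5.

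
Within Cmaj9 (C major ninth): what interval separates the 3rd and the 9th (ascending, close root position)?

minor seventh

Cmaj9 (C major ninth): C, E, G, B, D.
The 3rd is E and the 9th is D.
7 letter names make it a seventh; at 10 semitones (a half step narrower than major) the quality is minor.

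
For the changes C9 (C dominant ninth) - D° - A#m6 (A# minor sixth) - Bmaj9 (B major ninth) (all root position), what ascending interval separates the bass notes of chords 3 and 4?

The roots are A# and B.
A# up to B is 1 semitone, a half step narrower than a major second, so the interval is minor.

minor 2nd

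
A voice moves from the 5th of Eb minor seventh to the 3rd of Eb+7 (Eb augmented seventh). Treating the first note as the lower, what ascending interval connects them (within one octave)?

Eb minor seventh has Bb as its 5th, and Eb+7 (Eb augmented seventh) has G as its 3rd.
Counting 6 letters and 9 half steps from Bb gives a major sixth.

major sixth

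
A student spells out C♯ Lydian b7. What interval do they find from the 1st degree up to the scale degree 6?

Spelling C♯ Lydian b7: C♯ D♯ E♯ F𝄪 G♯ A♯ B.
That puts C♯ below A♯.
Counting 6 letters and 9 half steps from C♯ gives a major sixth.

major 6th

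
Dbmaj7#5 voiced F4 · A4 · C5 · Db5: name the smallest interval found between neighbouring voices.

Adjacent intervals: F4→A4 = major third; A4→C5 = minor third; C5→Db5 = minor second.
The smallest is C5 to Db5, a minor second (1 semitone).

m2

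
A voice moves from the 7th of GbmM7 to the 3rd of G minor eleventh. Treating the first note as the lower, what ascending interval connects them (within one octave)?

perfect fourth

The 7th of GbmM7 is F; the 3rd of G minor eleventh is Bb.
F up to Bb spans 4 letter names and 5 semitones — a perfect fourth.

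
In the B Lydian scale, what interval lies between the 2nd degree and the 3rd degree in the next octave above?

major 9th

The scale runs B C♯ D♯ E♯ F♯ G♯ A♯.
So we need the interval from C♯ up to D♯.
Counting 9 letters and 14 half steps from C♯ gives a major ninth.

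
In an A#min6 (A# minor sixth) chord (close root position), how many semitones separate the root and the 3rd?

A#m6 (A# minor sixth) is spelled A#, C#, E#, F##.
A# to C# is a minor third: 3 semitones.

3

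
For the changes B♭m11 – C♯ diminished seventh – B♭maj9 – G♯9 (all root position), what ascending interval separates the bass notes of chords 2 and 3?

diminished 7th

The roots are C♯ and B♭.
7 letter names make it a seventh; at 9 semitones (a whole step narrower than major) the quality is diminished.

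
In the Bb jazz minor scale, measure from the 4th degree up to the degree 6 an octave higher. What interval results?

Bb melodic minor: Bb C Db Eb F G A.
So we need the interval from Eb up to G.
Eb up to G spans 10 letter names and 16 semitones — a major tenth.

major tenth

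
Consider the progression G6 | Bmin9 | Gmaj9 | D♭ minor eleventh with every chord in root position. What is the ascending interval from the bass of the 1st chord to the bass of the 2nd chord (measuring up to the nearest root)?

The roots are G and B.
G up to B spans 3 letter names and 4 semitones — a major third.

major 3rd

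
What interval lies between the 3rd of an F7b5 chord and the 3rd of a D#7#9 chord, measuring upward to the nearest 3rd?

augmented 6th

The 3rd of F7b5 is A; the 3rd of D#7#9 is F##.
6 letter names make it a sixth; at 10 semitones (a half step wider than major) the quality is augmented.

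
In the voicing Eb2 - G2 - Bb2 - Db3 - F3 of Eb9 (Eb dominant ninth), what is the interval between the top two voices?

Those voices are Db3 and F3.
From Db to F is 4 semitones, exactly the major third.

major 3rd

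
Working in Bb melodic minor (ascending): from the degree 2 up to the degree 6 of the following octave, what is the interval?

Bb melodic minor: Bb C Db Eb F G A.
So we need the interval from C up to G.
From C to G is 19 semitones, exactly the perfect twelfth.

perfect 12th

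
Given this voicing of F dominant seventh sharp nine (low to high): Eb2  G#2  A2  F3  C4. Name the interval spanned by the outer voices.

major 13th

The outer voices are Eb2 and C4.
Eb up to C spans 13 letter names and 21 semitones — a major thirteenth.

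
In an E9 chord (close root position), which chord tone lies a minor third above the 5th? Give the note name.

Spelling the chord: E-G#-B-D-F#.
The 5th is B. A minor third above B is D.
D is the chord's 7th.

D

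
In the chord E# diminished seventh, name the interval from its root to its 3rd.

minor third

Spelling the chord: E#-G#-B-D.
That puts E# below G#.
From E# to G#: 3 semitones over a third = minor.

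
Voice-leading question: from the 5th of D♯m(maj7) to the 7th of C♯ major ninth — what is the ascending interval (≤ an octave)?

major second

D♯m(maj7) has A♯ as its 5th, and C♯ major ninth has B♯ as its 7th.
A♯ up to B♯ spans 2 letter names and 2 semitones — a major second.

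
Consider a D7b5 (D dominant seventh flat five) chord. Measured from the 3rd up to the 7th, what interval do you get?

diminished 5th

D7b5 is spelled D, F#, Ab, C.
That puts F# below C.
F# up to C is 6 semitones, a half step narrower than a perfect fifth, so the interval is diminished.
This 3–7 tritone is the characteristic tension at the heart of the dominant sound.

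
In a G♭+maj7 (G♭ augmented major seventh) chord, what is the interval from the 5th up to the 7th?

Spelling the chord: G♭-B♭-D-F.
5th = D; 7th = F.
From D to F: 3 semitones over a third = minor.

minor third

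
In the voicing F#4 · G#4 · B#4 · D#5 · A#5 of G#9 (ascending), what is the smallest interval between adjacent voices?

major second

Adjacent intervals: F#4→G#4 = major second; G#4→B#4 = major third; B#4→D#5 = minor third; D#5→A#5 = perfect fifth.
The smallest is F#4 to G#4, a major second (2 semitones).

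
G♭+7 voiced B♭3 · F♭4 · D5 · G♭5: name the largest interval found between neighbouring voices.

augmented sixth

Adjacent intervals: B♭3→F♭4 = diminished fifth; F♭4→D5 = augmented sixth; D5→G♭5 = diminished fourth.
The largest is F♭4 to D5, an augmented sixth (10 semitones).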